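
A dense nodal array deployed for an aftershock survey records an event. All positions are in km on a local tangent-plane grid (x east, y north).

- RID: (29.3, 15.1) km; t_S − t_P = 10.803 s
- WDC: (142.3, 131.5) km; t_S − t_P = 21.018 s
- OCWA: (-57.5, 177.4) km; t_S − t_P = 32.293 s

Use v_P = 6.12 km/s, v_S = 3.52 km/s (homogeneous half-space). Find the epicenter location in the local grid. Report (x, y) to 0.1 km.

x ≈ 101.5 km, y ≈ -37.8 km

Distance from S−P lag: d = Δt · v_P v_S / (v_P − v_S) = Δt · (6.12·3.52)/(6.12−3.52) ≈ 8.2855·Δt.
So d_RID = 89.51, d_WDC = 174.15, d_OCWA = 267.56 km.
Circle about each station: (x − 29.3)² + (y − 15.1)² = 89.51²; (x − 142.3)² + (y − 131.5)² = 174.15²; (x + 57.5)² + (y − 177.4)² = 267.56².
Subtracting the RID equation from the WDC and OCWA equations removes the quadratic terms:
226.0 x + 232.8 y = 14138.86
-173.6 x + 324.6 y = -29885.80
Solving the 2×2 system: x ≈ 101.5, y ≈ -37.8 km.
Check against RID (with the unrounded x, y): √((x − 29.3)²+(y − 15.1)²) = 89.49 ≈ 89.51 km. ✓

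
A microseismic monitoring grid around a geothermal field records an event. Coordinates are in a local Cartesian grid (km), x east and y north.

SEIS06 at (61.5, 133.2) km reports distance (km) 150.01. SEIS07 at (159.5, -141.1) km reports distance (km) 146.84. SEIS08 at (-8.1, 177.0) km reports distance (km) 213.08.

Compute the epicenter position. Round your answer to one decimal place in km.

Circle about each station: (x − 61.5)² + (y − 133.2)² = 150.01²; (x − 159.5)² + (y + 141.1)² = 146.84²; (x + 8.1)² + (y − 177.0)² = 213.08².
Subtracting the SEIS06 equation from the SEIS07 and SEIS08 equations removes the quadratic terms:
196.0 x − 548.6 y = 24765.98
-139.2 x + 87.6 y = -13029.97
Solving the 2×2 system: x ≈ 84.1, y ≈ -15.1 km.
Check against SEIS06 (with the unrounded x, y): √((x − 61.5)²+(y − 133.2)²) = 150.01 ≈ 150.01 km. ✓

(84.1, -15.1)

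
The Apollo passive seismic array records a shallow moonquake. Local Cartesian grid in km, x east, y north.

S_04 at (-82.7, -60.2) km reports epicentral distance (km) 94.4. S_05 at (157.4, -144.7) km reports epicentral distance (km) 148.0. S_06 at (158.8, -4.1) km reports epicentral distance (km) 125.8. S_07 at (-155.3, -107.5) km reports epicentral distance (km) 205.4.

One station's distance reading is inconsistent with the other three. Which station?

S_04

Solve using three stations at a time. Using S_05, S_06, S_07 (subtract circle equations pairwise → linear system) gives (x, y) ≈ (42.3, -51.6).
Distances from that point to each station vs reported:
  S_04: calculated 125.3 vs reported 94.4 → residual 30.9 km
  S_05: calculated 148.0 vs reported 148.0 → residual 0.0 km
  S_06: calculated 125.8 vs reported 125.8 → residual 0.0 km
  S_07: calculated 205.4 vs reported 205.4 → residual 0.0 km
S_05, S_06, S_07 are mutually consistent (residuals ≈ 0); S_04 is off by 30.9 km.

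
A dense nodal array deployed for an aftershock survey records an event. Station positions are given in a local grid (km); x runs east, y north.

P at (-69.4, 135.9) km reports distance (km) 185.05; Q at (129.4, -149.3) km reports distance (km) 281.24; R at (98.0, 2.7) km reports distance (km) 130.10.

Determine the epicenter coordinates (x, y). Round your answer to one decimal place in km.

Circle about each station: (x + 69.4)² + (y − 135.9)² = 185.05²; (x − 129.4)² + (y + 149.3)² = 281.24²; (x − 98.0)² + (y − 2.7)² = 130.10².
Subtracting the P equation from the Q and R equations removes the quadratic terms:
397.6 x − 570.4 y = -29102.76
334.8 x − 266.4 y = 3643.61
Solving the 2×2 system: x ≈ 115.6, y ≈ 131.6 km.

(115.6, 131.6)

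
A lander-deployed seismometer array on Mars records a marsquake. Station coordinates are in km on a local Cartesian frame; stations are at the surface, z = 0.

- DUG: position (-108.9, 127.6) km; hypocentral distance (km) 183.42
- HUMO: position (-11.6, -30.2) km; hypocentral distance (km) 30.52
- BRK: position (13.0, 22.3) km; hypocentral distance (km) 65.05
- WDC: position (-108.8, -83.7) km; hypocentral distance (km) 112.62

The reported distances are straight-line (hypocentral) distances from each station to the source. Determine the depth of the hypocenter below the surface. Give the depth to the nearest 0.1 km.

Each station gives a sphere (x−x_i)² + (y−y_i)² + z² = d_i² (stations at z=0).
Subtracting the DUG sphere from HUMO and BRK: z² cancels, leaving linear equations in x and y:
194.6 x − 315.6 y = 5617.06
243.8 x − 210.6 y = 1936.71
Solving: x ≈ -15.899, y ≈ -27.601 km (keep extra digits for the depth step; rounded: -15.9, -27.6).
Then from the DUG sphere: z² = 183.42² − (x + 108.9)² − (y − 127.6)² with x = -15.899, y = -27.601, so z ≈ 30.106 ≈ 30.1 km.
Check against WDC (with the unrounded solution): distance 112.62 ≈ 112.62 km. ✓

depth ≈ 30.1 km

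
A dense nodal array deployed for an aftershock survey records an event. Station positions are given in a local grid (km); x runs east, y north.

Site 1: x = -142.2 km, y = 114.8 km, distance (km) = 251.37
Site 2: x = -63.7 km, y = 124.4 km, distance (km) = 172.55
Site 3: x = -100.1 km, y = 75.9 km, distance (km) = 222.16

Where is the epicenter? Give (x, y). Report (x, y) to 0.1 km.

(104.7, 162.0)

Circle about each station: (x + 142.2)² + (y − 114.8)² = 251.37²; (x + 63.7)² + (y − 124.4)² = 172.55²; (x + 100.1)² + (y − 75.9)² = 222.16².
Subtracting the Site 1 equation from the Site 2 and Site 3 equations removes the quadratic terms:
157.0 x + 19.2 y = 19546.54
84.2 x − 77.8 y = -3787.25
Solving the 2×2 system: x ≈ 104.7, y ≈ 162.0 km.
Check against Site 1 (with the unrounded x, y): √((x + 142.2)²+(y − 114.8)²) = 251.36 ≈ 251.37 km. ✓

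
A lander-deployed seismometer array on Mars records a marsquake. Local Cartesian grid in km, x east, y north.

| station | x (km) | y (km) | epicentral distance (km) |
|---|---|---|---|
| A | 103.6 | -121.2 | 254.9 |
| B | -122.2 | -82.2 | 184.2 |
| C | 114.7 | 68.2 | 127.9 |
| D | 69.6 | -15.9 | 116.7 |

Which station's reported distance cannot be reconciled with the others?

A

Solve using three stations at a time. Using B, C, D (subtract circle equations pairwise → linear system) gives (x, y) ≈ (-13.3, 66.4).
Distances from that point to each station vs reported:
  A: calculated 221.0 vs reported 254.9 → residual 33.9 km
  B: calculated 184.2 vs reported 184.2 → residual 0.0 km
  C: calculated 128.0 vs reported 127.9 → residual 0.1 km
  D: calculated 116.8 vs reported 116.7 → residual 0.1 km
B, C, D are mutually consistent (residuals ≈ 0); A is off by 33.9 km.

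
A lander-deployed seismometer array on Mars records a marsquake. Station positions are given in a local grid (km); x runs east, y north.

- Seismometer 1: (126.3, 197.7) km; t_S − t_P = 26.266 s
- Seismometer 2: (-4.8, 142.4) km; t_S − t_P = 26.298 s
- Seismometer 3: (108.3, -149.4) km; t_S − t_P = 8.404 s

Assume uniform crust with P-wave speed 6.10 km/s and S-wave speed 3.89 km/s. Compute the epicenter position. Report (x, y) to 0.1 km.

(167.5, -81.3)

Distance from S−P lag: d = Δt · v_P v_S / (v_P − v_S) = Δt · (6.10·3.89)/(6.10−3.89) ≈ 10.7371·Δt.
So d_Seismometer 1 = 282.02, d_Seismometer 2 = 282.36, d_Seismometer 3 = 90.23 km.
Circle about each station: (x − 126.3)² + (y − 197.7)² = 282.02²; (x + 4.8)² + (y − 142.4)² = 282.36²; (x − 108.3)² + (y + 149.4)² = 90.23².
Subtracting the Seismometer 1 equation from the Seismometer 2 and Seismometer 3 equations removes the quadratic terms:
-262.2 x − 110.6 y = -34928.07
-36.0 x − 694.2 y = 50406.10
Solving the 2×2 system: x ≈ 167.5, y ≈ -81.3 km.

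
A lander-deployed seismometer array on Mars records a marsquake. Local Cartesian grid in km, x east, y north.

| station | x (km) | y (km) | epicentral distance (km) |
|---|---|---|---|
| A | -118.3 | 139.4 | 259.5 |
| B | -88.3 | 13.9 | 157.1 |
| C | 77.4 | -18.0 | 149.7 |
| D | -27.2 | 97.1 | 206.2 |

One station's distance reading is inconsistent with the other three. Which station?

B

Solve using three stations at a time. Using A, C, D (subtract circle equations pairwise → linear system) gives (x, y) ≈ (-41.9, -108.7).
Distances from that point to each station vs reported:
  A: calculated 259.6 vs reported 259.5 → residual 0.1 km
  B: calculated 131.1 vs reported 157.1 → residual 26.0 km
  C: calculated 149.8 vs reported 149.7 → residual 0.1 km
  D: calculated 206.3 vs reported 206.2 → residual 0.1 km
A, C, D are mutually consistent (residuals ≈ 0); B is off by 26.0 km.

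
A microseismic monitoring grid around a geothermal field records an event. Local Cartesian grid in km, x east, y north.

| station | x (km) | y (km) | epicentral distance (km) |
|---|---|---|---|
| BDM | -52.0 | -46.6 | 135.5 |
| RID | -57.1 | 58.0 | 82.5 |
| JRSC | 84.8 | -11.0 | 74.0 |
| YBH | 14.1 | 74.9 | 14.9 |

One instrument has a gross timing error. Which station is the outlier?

Solve using three stations at a time. Using BDM, RID, YBH (subtract circle equations pairwise → linear system) gives (x, y) ≈ (25.1, 64.8).
Distances from that point to each station vs reported:
  BDM: calculated 135.5 vs reported 135.5 → residual 0.0 km
  RID: calculated 82.5 vs reported 82.5 → residual 0.0 km
  JRSC: calculated 96.5 vs reported 74.0 → residual 22.5 km
  YBH: calculated 14.9 vs reported 14.9 → residual 0.0 km
BDM, RID, YBH are mutually consistent (residuals ≈ 0); JRSC is off by 22.5 km.

JRSC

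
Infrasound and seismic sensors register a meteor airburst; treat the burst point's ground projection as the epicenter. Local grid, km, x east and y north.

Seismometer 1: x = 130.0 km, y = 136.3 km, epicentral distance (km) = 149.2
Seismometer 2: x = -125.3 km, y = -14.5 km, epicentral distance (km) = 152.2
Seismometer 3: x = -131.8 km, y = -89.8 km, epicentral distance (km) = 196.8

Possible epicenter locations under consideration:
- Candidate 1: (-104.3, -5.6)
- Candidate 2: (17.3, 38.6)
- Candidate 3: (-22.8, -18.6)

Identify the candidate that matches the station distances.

Candidate 2

For each candidate, compare |candidate − station| to the reported distance:
Candidate 1: residuals Seismometer 1 124.7, Seismometer 2 129.4, Seismometer 3 108.2 → max 129.4 km
Candidate 2: residuals Seismometer 1 0.0, Seismometer 2 0.0, Seismometer 3 0.0 → max 0.0 km
Candidate 3: residuals Seismometer 1 68.4, Seismometer 2 49.6, Seismometer 3 66.6 → max 68.4 km
Only Candidate 2 has all residuals ≈ 0.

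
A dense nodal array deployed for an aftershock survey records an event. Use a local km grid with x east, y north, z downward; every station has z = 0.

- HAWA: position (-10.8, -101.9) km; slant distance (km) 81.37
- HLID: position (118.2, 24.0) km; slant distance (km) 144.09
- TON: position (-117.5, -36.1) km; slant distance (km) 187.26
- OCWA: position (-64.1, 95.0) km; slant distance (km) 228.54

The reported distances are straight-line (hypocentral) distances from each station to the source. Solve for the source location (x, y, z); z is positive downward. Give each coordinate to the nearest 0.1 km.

Each station gives a sphere (x−x_i)² + (y−y_i)² + z² = d_i² (stations at z=0).
Subtracting the HAWA sphere from HLID and TON: z² cancels, leaving linear equations in x and y:
258.0 x + 251.8 y = -10093.86
-213.4 x + 131.6 y = -23836.02
Solving: x ≈ 53.298, y ≈ -94.697 km (keep extra digits for the depth step; rounded: 53.3, -94.7).
Then from the HAWA sphere: z² = 81.37² − (x + 10.8)² − (y + 101.9)² with x = 53.298, y = -94.697, so z ≈ 49.605 ≈ 49.6 km.
Check against OCWA (with the unrounded solution): distance 228.53 ≈ 228.54 km. ✓

(53.3, -94.7, 49.6)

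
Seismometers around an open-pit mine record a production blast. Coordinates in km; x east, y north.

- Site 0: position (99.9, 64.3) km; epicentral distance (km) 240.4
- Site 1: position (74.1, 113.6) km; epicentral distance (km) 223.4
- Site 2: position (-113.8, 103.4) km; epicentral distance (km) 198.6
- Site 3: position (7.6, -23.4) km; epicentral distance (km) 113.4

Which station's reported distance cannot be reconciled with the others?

Solve using three stations at a time. Using Site 0, Site 2, Site 3 (subtract circle equations pairwise → linear system) gives (x, y) ≈ (-82.2, -92.7).
Distances from that point to each station vs reported:
  Site 0: calculated 240.4 vs reported 240.4 → residual 0.0 km
  Site 1: calculated 258.8 vs reported 223.4 → residual 35.4 km
  Site 2: calculated 198.6 vs reported 198.6 → residual 0.0 km
  Site 3: calculated 113.4 vs reported 113.4 → residual 0.0 km
Site 0, Site 2, Site 3 are mutually consistent (residuals ≈ 0); Site 1 is off by 35.4 km.

Site 1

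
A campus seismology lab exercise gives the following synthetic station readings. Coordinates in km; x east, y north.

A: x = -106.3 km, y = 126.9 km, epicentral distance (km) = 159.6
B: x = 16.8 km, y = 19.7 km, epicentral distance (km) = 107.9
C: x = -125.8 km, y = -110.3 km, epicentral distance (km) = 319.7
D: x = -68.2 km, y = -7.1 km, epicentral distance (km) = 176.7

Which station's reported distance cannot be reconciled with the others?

Solve using three stations at a time. Using A, B, D (subtract circle equations pairwise → linear system) gives (x, y) ≈ (53.2, 121.3).
Distances from that point to each station vs reported:
  A: calculated 159.6 vs reported 159.6 → residual 0.0 km
  B: calculated 107.9 vs reported 107.9 → residual 0.0 km
  C: calculated 292.7 vs reported 319.7 → residual 27.0 km
  D: calculated 176.7 vs reported 176.7 → residual 0.0 km
A, B, D are mutually consistent (residuals ≈ 0); C is off by 27.0 km.

C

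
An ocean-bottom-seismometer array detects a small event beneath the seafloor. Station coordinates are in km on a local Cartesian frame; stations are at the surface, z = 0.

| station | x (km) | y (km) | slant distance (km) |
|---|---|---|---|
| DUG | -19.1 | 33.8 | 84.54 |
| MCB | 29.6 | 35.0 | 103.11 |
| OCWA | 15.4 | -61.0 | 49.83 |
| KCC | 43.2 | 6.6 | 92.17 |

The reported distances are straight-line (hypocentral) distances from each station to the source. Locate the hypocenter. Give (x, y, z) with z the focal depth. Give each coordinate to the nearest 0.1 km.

Each station gives a sphere (x−x_i)² + (y−y_i)² + z² = d_i² (stations at z=0).
Subtracting the DUG sphere from MCB and OCWA: z² cancels, leaving linear equations in x and y:
97.4 x + 2.4 y = -2890.75
69.0 x − 189.6 y = 7114.89
Solving: x ≈ -28.499, y ≈ -47.897 km (keep extra digits for the depth step; rounded: -28.5, -47.9).
Then from the DUG sphere: z² = 84.54² − (x + 19.1)² − (y − 33.8)² with x = -28.499, y = -47.897, so z ≈ 19.603 ≈ 19.6 km.
Check against KCC (with the unrounded solution): distance 92.17 ≈ 92.17 km. ✓

(-28.5, -47.9, 19.6)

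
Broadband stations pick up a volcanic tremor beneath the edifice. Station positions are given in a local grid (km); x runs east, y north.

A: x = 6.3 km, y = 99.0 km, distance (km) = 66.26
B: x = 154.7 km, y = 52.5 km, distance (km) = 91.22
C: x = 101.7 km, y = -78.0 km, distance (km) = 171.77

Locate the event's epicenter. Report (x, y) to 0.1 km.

72.1 km east, 91.2 km north

Circle about each station: (x − 6.3)² + (y − 99.0)² = 66.26²; (x − 154.7)² + (y − 52.5)² = 91.22²; (x − 101.7)² + (y + 78.0)² = 171.77².
Subtracting pairs of circle equations eliminates x²+y² and gives linear equations (the radical axes):
296.8 x − 93.0 y = 12916.95
190.8 x − 354.0 y = -18528.35
Solving the 2×2 system: x ≈ 72.1, y ≈ 91.2 km.
Check against A (with the unrounded x, y): √((x − 6.3)²+(y − 99.0)²) = 66.26 ≈ 66.26 km. ✓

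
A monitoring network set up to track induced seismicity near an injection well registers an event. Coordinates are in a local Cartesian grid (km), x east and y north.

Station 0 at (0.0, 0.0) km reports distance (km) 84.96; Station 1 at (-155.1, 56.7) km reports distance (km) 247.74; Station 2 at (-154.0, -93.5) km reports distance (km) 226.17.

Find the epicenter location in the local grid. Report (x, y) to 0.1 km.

68.1 km east, -50.8 km north

Circle about each station: x² + y² = 84.96²; (x + 155.1)² + (y − 56.7)² = 247.74²; (x + 154.0)² + (y + 93.5)² = 226.17².
Subtracting pairs of circle equations eliminates x²+y² and gives linear equations (the radical axes):
-310.2 x + 113.4 y = -26886.01
-308.0 x − 187.0 y = -11476.42
Solving the 2×2 system: x ≈ 68.1, y ≈ -50.8 km.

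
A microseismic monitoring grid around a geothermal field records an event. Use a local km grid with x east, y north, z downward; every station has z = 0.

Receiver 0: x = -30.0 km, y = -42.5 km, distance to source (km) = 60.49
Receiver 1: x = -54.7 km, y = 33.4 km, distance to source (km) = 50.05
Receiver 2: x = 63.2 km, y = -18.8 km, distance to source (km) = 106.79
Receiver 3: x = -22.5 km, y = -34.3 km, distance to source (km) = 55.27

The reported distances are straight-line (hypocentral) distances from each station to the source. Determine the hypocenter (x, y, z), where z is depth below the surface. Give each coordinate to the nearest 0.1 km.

Each station gives a sphere (x−x_i)² + (y−y_i)² + z² = d_i² (stations at z=0).
Subtracting the Receiver 0 sphere from Receiver 1 and Receiver 2: z² cancels, leaving linear equations in x and y:
-49.4 x + 151.8 y = 2555.44
186.4 x + 47.4 y = -6103.63
Solving: x ≈ -34.196, y ≈ 5.706 km (keep extra digits for the depth step; rounded: -34.2, 5.7).
Then from the Receiver 0 sphere: z² = 60.49² − (x + 30.0)² − (y + 42.5)² with x = -34.196, y = 5.706, so z ≈ 36.299 ≈ 36.3 km.
Check against Receiver 3 (with the unrounded solution): distance 55.27 ≈ 55.27 km. ✓

(-34.2, 5.7, 36.3)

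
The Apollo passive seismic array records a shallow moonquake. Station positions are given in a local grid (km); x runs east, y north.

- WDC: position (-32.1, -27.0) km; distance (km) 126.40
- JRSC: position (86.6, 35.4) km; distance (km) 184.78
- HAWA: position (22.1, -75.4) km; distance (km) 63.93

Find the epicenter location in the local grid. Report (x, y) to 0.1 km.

Circle about each station: (x + 32.1)² + (y + 27.0)² = 126.40²; (x − 86.6)² + (y − 35.4)² = 184.78²; (x − 22.1)² + (y + 75.4)² = 63.93².
Subtracting the WDC equation from the JRSC and HAWA equations removes the quadratic terms:
237.4 x + 124.8 y = -11173.38
108.4 x − 96.8 y = 16304.08
Solving the 2×2 system: x ≈ 26.1, y ≈ -139.2 km.
Check against WDC (with the unrounded x, y): √((x + 32.1)²+(y + 27.0)²) = 126.39 ≈ 126.40 km. ✓

26.1 km east, -139.2 km north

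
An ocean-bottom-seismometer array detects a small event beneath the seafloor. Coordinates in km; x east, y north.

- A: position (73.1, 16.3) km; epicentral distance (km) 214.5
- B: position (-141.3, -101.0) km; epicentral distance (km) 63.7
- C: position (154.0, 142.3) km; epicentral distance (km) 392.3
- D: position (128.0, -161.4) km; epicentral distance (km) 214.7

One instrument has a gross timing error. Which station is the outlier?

C

Solve using three stations at a time. Using A, B, D (subtract circle equations pairwise → linear system) gives (x, y) ≈ (-84.3, -129.4).
Distances from that point to each station vs reported:
  A: calculated 214.5 vs reported 214.5 → residual 0.0 km
  B: calculated 63.7 vs reported 63.7 → residual 0.0 km
  C: calculated 361.4 vs reported 392.3 → residual 30.9 km
  D: calculated 214.7 vs reported 214.7 → residual 0.0 km
A, B, D are mutually consistent (residuals ≈ 0); C is off by 30.9 km.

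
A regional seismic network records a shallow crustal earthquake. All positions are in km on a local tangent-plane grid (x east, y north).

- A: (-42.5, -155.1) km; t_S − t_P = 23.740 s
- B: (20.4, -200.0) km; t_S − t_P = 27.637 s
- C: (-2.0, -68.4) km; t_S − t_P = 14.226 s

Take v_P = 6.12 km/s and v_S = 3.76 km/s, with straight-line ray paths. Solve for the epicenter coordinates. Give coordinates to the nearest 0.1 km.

x ≈ 13.9 km, y ≈ 69.4 km

Distance from S−P lag: d = Δt · v_P v_S / (v_P − v_S) = Δt · (6.12·3.76)/(6.12−3.76) ≈ 9.7505·Δt.
So d_A = 231.48, d_B = 269.47, d_C = 138.71 km.
Circle about each station: (x + 42.5)² + (y + 155.1)² = 231.48²; (x − 20.4)² + (y + 200.0)² = 269.47²; (x + 2.0)² + (y + 68.4)² = 138.71².
Subtracting the A equation from the B and C equations removes the quadratic terms:
125.8 x − 89.8 y = -4477.19
81.0 x + 173.4 y = 13162.83
Solving the 2×2 system: x ≈ 13.9, y ≈ 69.4 km.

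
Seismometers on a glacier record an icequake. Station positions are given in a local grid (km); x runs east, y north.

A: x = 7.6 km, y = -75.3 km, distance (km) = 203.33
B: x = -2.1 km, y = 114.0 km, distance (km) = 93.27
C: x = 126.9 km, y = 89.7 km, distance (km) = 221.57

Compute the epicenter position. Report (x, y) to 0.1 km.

-94.4 km east, 100.6 km north

Circle about each station: (x − 7.6)² + (y + 75.3)² = 203.33²; (x + 2.1)² + (y − 114.0)² = 93.27²; (x − 126.9)² + (y − 89.7)² = 221.57².
Subtracting pairs of circle equations eliminates x²+y² and gives linear equations (the radical axes):
-19.4 x + 378.6 y = 39916.36
238.6 x + 330.0 y = 10671.67
Solving the 2×2 system: x ≈ -94.4, y ≈ 100.6 km.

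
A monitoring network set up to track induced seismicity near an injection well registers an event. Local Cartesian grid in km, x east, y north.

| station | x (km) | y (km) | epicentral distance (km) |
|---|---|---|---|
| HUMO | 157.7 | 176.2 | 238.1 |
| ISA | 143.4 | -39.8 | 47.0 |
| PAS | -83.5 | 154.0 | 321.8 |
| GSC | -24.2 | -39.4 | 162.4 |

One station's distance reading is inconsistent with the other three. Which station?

HUMO

Solve using three stations at a time. Using ISA, PAS, GSC (subtract circle equations pairwise → linear system) gives (x, y) ≈ (131.6, -85.4).
Distances from that point to each station vs reported:
  HUMO: calculated 262.9 vs reported 238.1 → residual 24.8 km
  ISA: calculated 47.1 vs reported 47.0 → residual 0.1 km
  PAS: calculated 321.8 vs reported 321.8 → residual 0.0 km
  GSC: calculated 162.4 vs reported 162.4 → residual 0.0 km
ISA, PAS, GSC are mutually consistent (residuals ≈ 0); HUMO is off by 24.8 km.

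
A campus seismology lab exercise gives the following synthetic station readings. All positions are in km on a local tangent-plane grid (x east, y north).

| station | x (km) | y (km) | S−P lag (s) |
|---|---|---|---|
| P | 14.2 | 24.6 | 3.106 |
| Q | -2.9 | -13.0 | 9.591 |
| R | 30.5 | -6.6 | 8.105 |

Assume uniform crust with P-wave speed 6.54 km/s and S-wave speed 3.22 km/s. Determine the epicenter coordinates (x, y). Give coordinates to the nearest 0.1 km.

Distance from S−P lag: d = Δt · v_P v_S / (v_P − v_S) = Δt · (6.54·3.22)/(6.54−3.22) ≈ 6.3430·Δt.
So d_P = 19.70, d_Q = 60.84, d_R = 51.41 km.
Circle about each station: (x − 14.2)² + (y − 24.6)² = 19.70²; (x + 2.9)² + (y + 13.0)² = 60.84²; (x − 30.5)² + (y + 6.6)² = 51.41².
Subtracting the P equation from the Q and R equations removes the quadratic terms:
-34.2 x − 75.2 y = -3942.81
32.6 x − 62.4 y = -2087.89
Solving the 2×2 system: x ≈ 19.4, y ≈ 43.6 km.

x ≈ 19.4 km, y ≈ 43.6 km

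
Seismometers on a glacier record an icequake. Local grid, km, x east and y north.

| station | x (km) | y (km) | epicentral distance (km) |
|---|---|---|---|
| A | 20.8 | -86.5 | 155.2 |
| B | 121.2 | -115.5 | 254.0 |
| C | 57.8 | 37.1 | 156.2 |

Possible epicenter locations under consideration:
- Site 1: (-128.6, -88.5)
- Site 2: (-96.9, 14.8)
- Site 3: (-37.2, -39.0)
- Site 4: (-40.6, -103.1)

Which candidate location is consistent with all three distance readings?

For each candidate, compare |candidate − station| to the reported distance:
Site 1: residuals A 5.8, B 2.7, C 68.6 → max 68.6 km
Site 2: residuals A 0.1, B 0.1, C 0.1 → max 0.1 km
Site 3: residuals A 80.2, B 78.1, C 34.5 → max 80.2 km
Site 4: residuals A 91.6, B 91.7, C 15.1 → max 91.7 km
Only Site 2 has all residuals ≈ 0.

Site 2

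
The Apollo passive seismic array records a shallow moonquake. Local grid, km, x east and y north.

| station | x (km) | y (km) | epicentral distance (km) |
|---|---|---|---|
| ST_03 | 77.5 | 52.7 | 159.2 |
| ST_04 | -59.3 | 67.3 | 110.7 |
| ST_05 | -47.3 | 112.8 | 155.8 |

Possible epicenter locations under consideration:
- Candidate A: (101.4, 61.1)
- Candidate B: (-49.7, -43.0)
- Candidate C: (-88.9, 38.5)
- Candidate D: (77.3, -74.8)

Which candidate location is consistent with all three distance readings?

Candidate B

For each candidate, compare |candidate − station| to the reported distance:
Candidate A: residuals ST_03 133.9, ST_04 50.1, ST_05 1.6 → max 133.9 km
Candidate B: residuals ST_03 0.0, ST_04 0.0, ST_05 0.0 → max 0.0 km
Candidate C: residuals ST_03 7.8, ST_04 69.4, ST_05 70.6 → max 70.6 km
Candidate D: residuals ST_03 31.7, ST_04 86.4, ST_05 69.4 → max 86.4 km
Only Candidate B has all residuals ≈ 0.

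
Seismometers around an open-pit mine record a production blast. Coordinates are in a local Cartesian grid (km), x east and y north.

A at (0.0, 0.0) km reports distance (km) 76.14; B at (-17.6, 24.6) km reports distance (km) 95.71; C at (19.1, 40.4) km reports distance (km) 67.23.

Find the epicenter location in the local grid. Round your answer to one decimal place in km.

(76.0, 4.6)

Circle about each station: x² + y² = 76.14²; (x + 17.6)² + (y − 24.6)² = 95.71²; (x − 19.1)² + (y − 40.4)² = 67.23².
Subtracting pairs of circle equations eliminates x²+y² and gives linear equations (the radical axes):
-35.2 x + 49.2 y = -2448.18
38.2 x + 80.8 y = 3274.40
Solving the 2×2 system: x ≈ 76.0, y ≈ 4.6 km.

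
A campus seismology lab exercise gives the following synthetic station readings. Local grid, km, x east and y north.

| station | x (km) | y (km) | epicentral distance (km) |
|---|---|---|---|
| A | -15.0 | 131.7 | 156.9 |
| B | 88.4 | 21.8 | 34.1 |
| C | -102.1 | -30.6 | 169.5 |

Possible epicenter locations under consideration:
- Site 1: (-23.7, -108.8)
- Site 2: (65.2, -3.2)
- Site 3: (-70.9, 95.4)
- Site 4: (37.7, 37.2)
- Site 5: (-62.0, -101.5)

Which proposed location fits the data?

Site 2

For each candidate, compare |candidate − station| to the reported distance:
Site 1: residuals A 83.8, B 138.0, C 58.8 → max 138.0 km
Site 2: residuals A 0.0, B 0.0, C 0.0 → max 0.0 km
Site 3: residuals A 90.2, B 141.4, C 39.7 → max 141.4 km
Site 4: residuals A 48.7, B 18.9, C 14.1 → max 48.7 km
Site 5: residuals A 81.0, B 160.4, C 88.0 → max 160.4 km
Only Site 2 has all residuals ≈ 0.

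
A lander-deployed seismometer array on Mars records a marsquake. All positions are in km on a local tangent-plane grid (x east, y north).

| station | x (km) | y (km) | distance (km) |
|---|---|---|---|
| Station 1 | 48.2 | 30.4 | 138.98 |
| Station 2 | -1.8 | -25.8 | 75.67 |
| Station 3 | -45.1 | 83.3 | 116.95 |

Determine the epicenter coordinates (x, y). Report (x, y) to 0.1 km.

Circle about each station: (x − 48.2)² + (y − 30.4)² = 138.98²; (x + 1.8)² + (y + 25.8)² = 75.67²; (x + 45.1)² + (y − 83.3)² = 116.95².
Subtracting the Station 1 equation from the Station 2 and Station 3 equations removes the quadratic terms:
-100.0 x − 112.4 y = 11010.97
-186.6 x + 105.8 y = 11363.64
Solving the 2×2 system: x ≈ -77.4, y ≈ -29.1 km.

(-77.4, -29.1)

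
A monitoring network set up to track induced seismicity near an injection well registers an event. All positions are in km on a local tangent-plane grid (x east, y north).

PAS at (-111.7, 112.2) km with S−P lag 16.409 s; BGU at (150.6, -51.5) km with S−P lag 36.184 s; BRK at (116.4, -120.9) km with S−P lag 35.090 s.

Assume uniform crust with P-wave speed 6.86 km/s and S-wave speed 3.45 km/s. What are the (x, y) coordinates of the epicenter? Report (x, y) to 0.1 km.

(-95.3, -0.5)

Distance from S−P lag: d = Δt · v_P v_S / (v_P − v_S) = Δt · (6.86·3.45)/(6.86−3.45) ≈ 6.9405·Δt.
So d_PAS = 113.89, d_BGU = 251.13, d_BRK = 243.54 km.
Circle about each station: (x + 111.7)² + (y − 112.2)² = 113.89²; (x − 150.6)² + (y + 51.5)² = 251.13²; (x − 116.4)² + (y + 120.9)² = 243.54².
Subtracting the PAS equation from the BGU and BRK equations removes the quadratic terms:
524.6 x − 327.4 y = -49828.46
456.2 x − 466.2 y = -43240.76
Solving the 2×2 system: x ≈ -95.3, y ≈ -0.5 km.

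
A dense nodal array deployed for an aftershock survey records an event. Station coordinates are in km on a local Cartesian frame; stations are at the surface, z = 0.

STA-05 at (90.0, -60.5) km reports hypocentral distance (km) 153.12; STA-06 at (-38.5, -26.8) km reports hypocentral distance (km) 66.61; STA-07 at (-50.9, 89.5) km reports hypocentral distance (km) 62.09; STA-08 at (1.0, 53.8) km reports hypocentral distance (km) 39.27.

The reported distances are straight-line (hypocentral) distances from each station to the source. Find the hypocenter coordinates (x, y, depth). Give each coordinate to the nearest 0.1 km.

Each station gives a sphere (x−x_i)² + (y−y_i)² + z² = d_i² (stations at z=0).
Subtracting the STA-05 sphere from STA-06 and STA-07: z² cancels, leaving linear equations in x and y:
-257.0 x + 67.4 y = 9449.08
-281.8 x + 300.0 y = 18431.38
Solving: x ≈ -27.406, y ≈ 35.695 km (keep extra digits for the depth step; rounded: -27.4, 35.7).
Then from the STA-05 sphere: z² = 153.12² − (x − 90.0)² − (y + 60.5)² with x = -27.406, y = 35.695, so z ≈ 20.201 ≈ 20.2 km.

x ≈ -27.4 km, y ≈ 35.7 km, depth ≈ 20.2 km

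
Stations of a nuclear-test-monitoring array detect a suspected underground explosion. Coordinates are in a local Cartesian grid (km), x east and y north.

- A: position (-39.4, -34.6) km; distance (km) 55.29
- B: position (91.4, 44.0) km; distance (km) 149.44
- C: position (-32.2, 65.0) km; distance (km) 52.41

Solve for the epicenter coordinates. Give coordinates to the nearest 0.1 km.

Circle about each station: (x + 39.4)² + (y + 34.6)² = 55.29²; (x − 91.4)² + (y − 44.0)² = 149.44²; (x + 32.2)² + (y − 65.0)² = 52.41².
Subtracting the A equation from the B and C equations removes the quadratic terms:
261.6 x + 157.2 y = -11734.89
14.4 x + 199.2 y = 2822.50
Solving the 2×2 system: x ≈ -55.8, y ≈ 18.2 km.

x ≈ -55.8 km, y ≈ 18.2 km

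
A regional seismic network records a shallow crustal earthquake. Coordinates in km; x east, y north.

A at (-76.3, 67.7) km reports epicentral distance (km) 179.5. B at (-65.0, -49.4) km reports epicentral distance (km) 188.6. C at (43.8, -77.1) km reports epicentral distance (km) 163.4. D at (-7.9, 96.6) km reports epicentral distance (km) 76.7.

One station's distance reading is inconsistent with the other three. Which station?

A

Solve using three stations at a time. Using B, C, D (subtract circle equations pairwise → linear system) gives (x, y) ≈ (67.8, 84.5).
Distances from that point to each station vs reported:
  A: calculated 145.1 vs reported 179.5 → residual 34.4 km
  B: calculated 188.6 vs reported 188.6 → residual 0.0 km
  C: calculated 163.4 vs reported 163.4 → residual 0.0 km
  D: calculated 76.6 vs reported 76.7 → residual 0.1 km
B, C, D are mutually consistent (residuals ≈ 0); A is off by 34.4 km.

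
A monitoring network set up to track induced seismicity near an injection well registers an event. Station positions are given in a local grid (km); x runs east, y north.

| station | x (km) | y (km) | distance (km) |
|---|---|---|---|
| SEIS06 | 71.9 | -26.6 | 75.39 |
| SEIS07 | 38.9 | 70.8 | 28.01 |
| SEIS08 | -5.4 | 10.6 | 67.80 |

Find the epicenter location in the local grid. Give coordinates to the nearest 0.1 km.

Circle about each station: (x − 71.9)² + (y + 26.6)² = 75.39²; (x − 38.9)² + (y − 70.8)² = 28.01²; (x + 5.4)² + (y − 10.6)² = 67.80².
Subtracting the SEIS06 equation from the SEIS07 and SEIS08 equations removes the quadratic terms:
-66.0 x + 194.8 y = 5547.77
-154.6 x + 74.4 y = -4648.84
Solving the 2×2 system: x ≈ 52.3, y ≈ 46.2 km.

(52.3, 46.2)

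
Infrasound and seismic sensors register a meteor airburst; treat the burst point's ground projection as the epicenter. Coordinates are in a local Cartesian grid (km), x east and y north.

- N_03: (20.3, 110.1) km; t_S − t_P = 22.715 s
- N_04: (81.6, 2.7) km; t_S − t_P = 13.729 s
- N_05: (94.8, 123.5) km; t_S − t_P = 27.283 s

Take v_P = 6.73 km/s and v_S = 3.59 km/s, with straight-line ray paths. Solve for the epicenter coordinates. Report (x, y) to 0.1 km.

Distance from S−P lag: d = Δt · v_P v_S / (v_P − v_S) = Δt · (6.73·3.59)/(6.73−3.59) ≈ 7.6945·Δt.
So d_N_03 = 174.78, d_N_04 = 105.64, d_N_05 = 209.93 km.
Circle about each station: (x − 20.3)² + (y − 110.1)² = 174.78²; (x − 81.6)² + (y − 2.7)² = 105.64²; (x − 94.8)² + (y − 123.5)² = 209.93².
Subtracting the N_03 equation from the N_04 and N_05 equations removes the quadratic terms:
122.6 x − 214.8 y = 13519.99
149.0 x + 26.8 y = -1817.37
Solving the 2×2 system: x ≈ -0.8, y ≈ -63.4 km.
Check against N_03 (with the unrounded x, y): √((x − 20.3)²+(y − 110.1)²) = 174.77 ≈ 174.78 km. ✓

x ≈ -0.8 km, y ≈ -63.4 km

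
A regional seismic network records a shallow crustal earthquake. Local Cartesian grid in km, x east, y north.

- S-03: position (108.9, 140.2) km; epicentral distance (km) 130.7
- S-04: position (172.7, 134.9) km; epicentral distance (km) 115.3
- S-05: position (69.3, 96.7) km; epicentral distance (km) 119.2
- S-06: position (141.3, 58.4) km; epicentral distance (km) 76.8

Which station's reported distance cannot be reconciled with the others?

S-06

Solve using three stations at a time. Using S-03, S-04, S-05 (subtract circle equations pairwise → linear system) gives (x, y) ≈ (160.7, 20.2).
Distances from that point to each station vs reported:
  S-03: calculated 130.7 vs reported 130.7 → residual 0.0 km
  S-04: calculated 115.3 vs reported 115.3 → residual 0.0 km
  S-05: calculated 119.2 vs reported 119.2 → residual 0.0 km
  S-06: calculated 42.9 vs reported 76.8 → residual 33.9 km
S-03, S-04, S-05 are mutually consistent (residuals ≈ 0); S-06 is off by 33.9 km.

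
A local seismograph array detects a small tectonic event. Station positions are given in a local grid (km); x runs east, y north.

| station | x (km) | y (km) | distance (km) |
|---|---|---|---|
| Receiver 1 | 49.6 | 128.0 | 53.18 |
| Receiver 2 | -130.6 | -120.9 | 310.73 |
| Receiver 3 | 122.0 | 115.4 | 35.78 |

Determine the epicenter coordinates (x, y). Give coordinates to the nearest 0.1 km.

92.0 km east, 95.9 km north

Circle about each station: (x − 49.6)² + (y − 128.0)² = 53.18²; (x + 130.6)² + (y + 120.9)² = 310.73²; (x − 122.0)² + (y − 115.4)² = 35.78².
Subtracting pairs of circle equations eliminates x²+y² and gives linear equations (the radical axes):
-360.4 x − 497.8 y = -80896.01
144.8 x − 25.2 y = 10904.90
Solving the 2×2 system: x ≈ 92.0, y ≈ 95.9 km.
Check against Receiver 1 (with the unrounded x, y): √((x − 49.6)²+(y − 128.0)²) = 53.18 ≈ 53.18 km. ✓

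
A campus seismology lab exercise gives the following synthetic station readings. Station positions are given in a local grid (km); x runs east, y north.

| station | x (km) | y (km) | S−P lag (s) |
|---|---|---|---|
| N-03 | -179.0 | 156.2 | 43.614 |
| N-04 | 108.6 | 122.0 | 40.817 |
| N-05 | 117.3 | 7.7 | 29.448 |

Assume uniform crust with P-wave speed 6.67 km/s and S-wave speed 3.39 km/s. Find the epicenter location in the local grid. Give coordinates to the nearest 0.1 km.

-45.7 km east, -113.3 km north

Distance from S−P lag: d = Δt · v_P v_S / (v_P − v_S) = Δt · (6.67·3.39)/(6.67−3.39) ≈ 6.8937·Δt.
So d_N-03 = 300.66, d_N-04 = 281.38, d_N-05 = 203.01 km.
Circle about each station: (x + 179.0)² + (y − 156.2)² = 300.66²; (x − 108.6)² + (y − 122.0)² = 281.38²; (x − 117.3)² + (y − 7.7)² = 203.01².
Subtracting the N-03 equation from the N-04 and N-05 equations removes the quadratic terms:
575.2 x − 68.4 y = -18539.75
592.6 x − 297.0 y = 6562.52
Solving the 2×2 system: x ≈ -45.7, y ≈ -113.3 km.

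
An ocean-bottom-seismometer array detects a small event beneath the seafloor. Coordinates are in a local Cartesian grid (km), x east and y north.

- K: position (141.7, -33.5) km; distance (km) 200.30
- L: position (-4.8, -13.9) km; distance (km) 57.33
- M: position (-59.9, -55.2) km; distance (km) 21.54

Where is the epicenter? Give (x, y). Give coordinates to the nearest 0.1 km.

Circle about each station: (x − 141.7)² + (y + 33.5)² = 200.30²; (x + 4.8)² + (y + 13.9)² = 57.33²; (x + 59.9)² + (y + 55.2)² = 21.54².
Subtracting the K equation from the L and M equations removes the quadratic terms:
-293.0 x + 39.2 y = 15848.47
-403.2 x − 43.4 y = 25090.03
Solving the 2×2 system: x ≈ -58.6, y ≈ -33.7 km.

-58.6 km east, -33.7 km north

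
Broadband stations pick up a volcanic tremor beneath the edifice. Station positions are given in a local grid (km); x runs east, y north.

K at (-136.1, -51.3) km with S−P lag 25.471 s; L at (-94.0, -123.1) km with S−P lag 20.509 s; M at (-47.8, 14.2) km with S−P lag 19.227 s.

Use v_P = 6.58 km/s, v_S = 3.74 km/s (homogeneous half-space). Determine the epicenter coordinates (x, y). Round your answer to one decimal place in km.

Distance from S−P lag: d = Δt · v_P v_S / (v_P − v_S) = Δt · (6.58·3.74)/(6.58−3.74) ≈ 8.6652·Δt.
So d_K = 220.71, d_L = 177.71, d_M = 166.61 km.
Circle about each station: (x + 136.1)² + (y + 51.3)² = 220.71²; (x + 94.0)² + (y + 123.1)² = 177.71²; (x + 47.8)² + (y − 14.2)² = 166.61².
Subtracting pairs of circle equations eliminates x²+y² and gives linear equations (the radical axes):
84.2 x − 143.6 y = 19966.77
176.6 x + 131.0 y = 2285.59
Solving the 2×2 system: x ≈ 80.9, y ≈ -91.6 km.

x ≈ 80.9 km, y ≈ -91.6 km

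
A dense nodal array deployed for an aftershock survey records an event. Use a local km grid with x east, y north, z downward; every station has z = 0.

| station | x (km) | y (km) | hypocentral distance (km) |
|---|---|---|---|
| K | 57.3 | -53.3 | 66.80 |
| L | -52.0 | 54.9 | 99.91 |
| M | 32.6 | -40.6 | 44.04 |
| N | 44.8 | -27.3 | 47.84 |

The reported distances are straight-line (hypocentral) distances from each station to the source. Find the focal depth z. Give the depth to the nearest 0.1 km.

Each station gives a sphere (x−x_i)² + (y−y_i)² + z² = d_i² (stations at z=0).
Subtracting the K sphere from L and M: z² cancels, leaving linear equations in x and y:
-218.6 x + 216.4 y = -5925.94
-49.4 x + 25.4 y = -890.34
Solving: x ≈ 8.204, y ≈ -19.097 km (keep extra digits for the depth step; rounded: 8.2, -19.1).
Then from the K sphere: z² = 66.80² − (x − 57.3)² − (y + 53.3)² with x = 8.204, y = -19.097, so z ≈ 29.698 ≈ 29.7 km.

z ≈ 29.7 km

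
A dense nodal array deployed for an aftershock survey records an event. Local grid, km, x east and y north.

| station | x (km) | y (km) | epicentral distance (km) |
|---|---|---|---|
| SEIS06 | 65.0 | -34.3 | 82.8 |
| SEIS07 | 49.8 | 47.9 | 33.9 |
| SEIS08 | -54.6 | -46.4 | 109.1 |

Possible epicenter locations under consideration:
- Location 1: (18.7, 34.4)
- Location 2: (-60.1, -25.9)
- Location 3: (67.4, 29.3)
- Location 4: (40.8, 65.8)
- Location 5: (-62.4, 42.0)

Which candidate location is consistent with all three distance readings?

For each candidate, compare |candidate − station| to the reported distance:
Location 1: residuals SEIS06 0.0, SEIS07 0.0, SEIS08 0.0 → max 0.0 km
Location 2: residuals SEIS06 42.6, SEIS07 98.5, SEIS08 87.9 → max 98.5 km
Location 3: residuals SEIS06 19.2, SEIS07 8.3, SEIS08 34.5 → max 34.5 km
Location 4: residuals SEIS06 20.2, SEIS07 13.9, SEIS08 38.2 → max 38.2 km
Location 5: residuals SEIS06 65.7, SEIS07 78.5, SEIS08 20.4 → max 78.5 km
Only Location 1 has all residuals ≈ 0.

Location 1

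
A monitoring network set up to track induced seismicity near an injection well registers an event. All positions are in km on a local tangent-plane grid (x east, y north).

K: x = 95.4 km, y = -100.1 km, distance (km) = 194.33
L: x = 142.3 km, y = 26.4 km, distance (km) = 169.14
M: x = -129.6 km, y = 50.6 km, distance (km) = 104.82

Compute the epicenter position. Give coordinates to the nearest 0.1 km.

Circle about each station: (x − 95.4)² + (y + 100.1)² = 194.33²; (x − 142.3)² + (y − 26.4)² = 169.14²; (x + 129.6)² + (y − 50.6)² = 104.82².
Subtracting pairs of circle equations eliminates x²+y² and gives linear equations (the radical axes):
93.8 x + 253.0 y = 10980.89
-450.0 x + 301.4 y = 27012.27
Solving the 2×2 system: x ≈ -24.8, y ≈ 52.6 km.
Check against K (with the unrounded x, y): √((x − 95.4)²+(y + 100.1)²) = 194.33 ≈ 194.33 km. ✓

-24.8 km east, 52.6 km north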